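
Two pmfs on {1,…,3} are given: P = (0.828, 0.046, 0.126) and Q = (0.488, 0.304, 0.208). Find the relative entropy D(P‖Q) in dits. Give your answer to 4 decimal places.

0.1250 dits

D(P‖Q) = Σ p·log₁₀(p/q).
  0.828·log₁₀(0.828/0.488) = 0.19012
  0.046·log₁₀(0.046/0.304) = -0.03773
  0.126·log₁₀(0.126/0.208) = -0.02743
D(P‖Q) = 0.1250 dits.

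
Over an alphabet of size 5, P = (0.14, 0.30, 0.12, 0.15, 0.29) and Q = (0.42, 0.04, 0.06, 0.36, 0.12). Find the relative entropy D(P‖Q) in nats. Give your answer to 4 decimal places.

0.6584 nats

D(P‖Q) = Σ p·ln(p/q).
  0.14·ln(0.14/0.42) = -0.15381
  0.30·ln(0.30/0.04) = 0.60447
  0.12·ln(0.12/0.06) = 0.08318
  0.15·ln(0.15/0.36) = -0.13132
  0.29·ln(0.29/0.12) = 0.25589
D(P‖Q) = 0.6584 nats.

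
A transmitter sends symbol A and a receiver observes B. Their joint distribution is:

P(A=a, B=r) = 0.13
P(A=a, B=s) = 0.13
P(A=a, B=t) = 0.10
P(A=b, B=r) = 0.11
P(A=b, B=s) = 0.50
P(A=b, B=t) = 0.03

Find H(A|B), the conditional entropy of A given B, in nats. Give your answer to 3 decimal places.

0.556 nats

Chain rule: H(A|B) = H(A,B) − H(B).
Marginals: p(A) = (0.3600, 0.6400), p(B) = (0.2400, 0.6300, 0.1300).
H(A,B) = 1.4553 nats; H(B) = 0.8988 nats.
H(A|B) = 1.4553 − 0.8988 = 0.556 nats.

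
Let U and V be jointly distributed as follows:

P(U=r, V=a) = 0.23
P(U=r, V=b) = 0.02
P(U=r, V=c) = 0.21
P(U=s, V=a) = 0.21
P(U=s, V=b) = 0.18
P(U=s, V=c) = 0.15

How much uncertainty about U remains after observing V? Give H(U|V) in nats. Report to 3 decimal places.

0.614 nats

Chain rule: H(U|V) = H(U,V) − H(V).
Marginals: p(U) = (0.4600, 0.5400), p(V) = (0.4400, 0.2000, 0.3600).
H(U,V) = 1.6650 nats; H(V) = 1.0509 nats.
H(U|V) = 1.6650 − 1.0509 = 0.614 nats.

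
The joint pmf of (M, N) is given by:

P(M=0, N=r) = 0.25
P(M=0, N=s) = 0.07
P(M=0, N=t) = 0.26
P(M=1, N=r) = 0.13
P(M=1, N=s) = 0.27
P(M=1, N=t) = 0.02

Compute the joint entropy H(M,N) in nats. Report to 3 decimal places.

1.580 nats

H(M,N) = −Σ p(x,y)·ln p(x,y) over all 6 cells.
  cell (0,r): −0.25·ln0.25 = 0.3466
  cell (0,s): −0.07·ln0.07 = 0.1861
  cell (0,t): −0.26·ln0.26 = 0.3502
  cell (1,r): −0.13·ln0.13 = 0.2652
  cell (1,s): −0.27·ln0.27 = 0.3535
  cell (1,t): −0.02·ln0.02 = 0.0782
Sum = 1.580 nats.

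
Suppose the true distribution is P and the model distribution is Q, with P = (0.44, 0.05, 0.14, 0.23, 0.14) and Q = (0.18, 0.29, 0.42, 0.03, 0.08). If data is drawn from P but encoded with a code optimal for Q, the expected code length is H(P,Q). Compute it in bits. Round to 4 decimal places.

3.0267 bits

H(P,Q) = −Σ p·log₂ q.
  −0.44·log₂(0.18) = 1.08853
  −0.05·log₂(0.29) = 0.08929
  −0.14·log₂(0.42) = 0.17522
  −0.23·log₂(0.03) = 1.16355
  −0.14·log₂(0.08) = 0.51014
H(P,Q) = 3.0267 bits.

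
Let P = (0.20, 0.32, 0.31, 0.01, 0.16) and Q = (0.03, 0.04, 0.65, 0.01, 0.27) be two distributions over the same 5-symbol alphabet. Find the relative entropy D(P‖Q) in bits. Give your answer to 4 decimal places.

D(P‖Q) = Σ p·log₂(p/q).
  0.20·log₂(0.20/0.03) = 0.54739
  0.32·log₂(0.32/0.04) = 0.96000
  0.31·log₂(0.31/0.65) = -0.33113
  0.01·log₂(0.01/0.01) = 0.00000
  0.16·log₂(0.16/0.27) = -0.12078
D(P‖Q) = 1.0555 bits.

1.0555 bits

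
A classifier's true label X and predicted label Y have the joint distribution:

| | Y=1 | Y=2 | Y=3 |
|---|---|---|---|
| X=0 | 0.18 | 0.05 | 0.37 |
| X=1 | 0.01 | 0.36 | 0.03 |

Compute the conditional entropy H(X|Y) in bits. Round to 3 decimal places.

Chain rule: H(X|Y) = H(X,Y) − H(Y).
Marginals: p(X) = (0.6000, 0.4000), p(Y) = (0.1900, 0.4100, 0.4000).
H(X,Y) = 1.9410 bits; H(Y) = 1.5114 bits.
H(X|Y) = 1.9410 − 1.5114 = 0.430 bits.

0.430 bits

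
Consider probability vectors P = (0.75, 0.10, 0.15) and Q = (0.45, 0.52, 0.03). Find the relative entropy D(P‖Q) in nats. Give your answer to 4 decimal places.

0.4597 nats

D(P‖Q) = Σ p·ln(p/q).
  0.75·ln(0.75/0.45) = 0.38312
  0.10·ln(0.10/0.52) = -0.16487
  0.15·ln(0.15/0.03) = 0.24142
D(P‖Q) = 0.4597 nats.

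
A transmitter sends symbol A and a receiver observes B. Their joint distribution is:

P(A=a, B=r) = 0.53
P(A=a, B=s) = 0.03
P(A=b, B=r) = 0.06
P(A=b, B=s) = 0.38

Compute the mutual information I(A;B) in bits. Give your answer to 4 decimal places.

0.5549 bits

Marginals: p(A) = (0.5600, 0.4400), p(B) = (0.5900, 0.4100).
I(A;B) = H(A) + H(B) − H(A,B).
H(A) = 0.9896, H(B) = 0.9765, H(A,B) = 1.4112.
I(A;B) = 0.9896 + 0.9765 − 1.4112 = 0.5549 bits.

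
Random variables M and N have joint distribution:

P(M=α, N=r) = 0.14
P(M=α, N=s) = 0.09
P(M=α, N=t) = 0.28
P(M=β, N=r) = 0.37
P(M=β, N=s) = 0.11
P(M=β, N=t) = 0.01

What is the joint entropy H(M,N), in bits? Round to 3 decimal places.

H(M,N) = −Σ p(x,y)·log₂ p(x,y) over all 6 cells.
  cell (α,r): −0.14·log₂0.14 = 0.3971
  cell (α,s): −0.09·log₂0.09 = 0.3127
  cell (α,t): −0.28·log₂0.28 = 0.5142
  cell (β,r): −0.37·log₂0.37 = 0.5307
  cell (β,s): −0.11·log₂0.11 = 0.3503
  cell (β,t): −0.01·log₂0.01 = 0.0664
Sum = 2.171 bits.

2.171 bits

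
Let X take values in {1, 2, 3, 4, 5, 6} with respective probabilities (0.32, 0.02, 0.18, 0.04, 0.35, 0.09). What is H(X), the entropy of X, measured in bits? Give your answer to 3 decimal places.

2.113 bits

H(X) = −Σ p·log₂ p.
  −(0.32)·log₂(0.32) = 0.5260
  −(0.02)·log₂(0.02) = 0.1129
  −(0.18)·log₂(0.18) = 0.4453
  −(0.04)·log₂(0.04) = 0.1858
  −(0.35)·log₂(0.35) = 0.5301
  −(0.09)·log₂(0.09) = 0.3127
Sum: 0.5260 + 0.1129 + 0.4453 + 0.1858 + 0.5301 + 0.3127 = 2.113 bits.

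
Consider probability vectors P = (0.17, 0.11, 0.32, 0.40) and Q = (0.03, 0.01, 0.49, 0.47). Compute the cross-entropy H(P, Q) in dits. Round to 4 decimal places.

H(P,Q) = −Σ p·log₁₀ q.
  −0.17·log₁₀(0.03) = 0.25889
  −0.11·log₁₀(0.01) = 0.22000
  −0.32·log₁₀(0.49) = 0.09914
  −0.40·log₁₀(0.47) = 0.13116
H(P,Q) = 0.7092 dits.

0.7092 dits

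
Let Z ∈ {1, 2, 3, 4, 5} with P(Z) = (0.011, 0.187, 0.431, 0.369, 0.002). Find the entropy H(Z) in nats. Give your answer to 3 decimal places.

H(Z) = −Σ p·ln p.
  −(0.011)·ln(0.011) = 0.0496
  −(0.187)·ln(0.187) = 0.3135
  −(0.431)·ln(0.431) = 0.3627
  −(0.369)·ln(0.369) = 0.3679
  −(0.002)·ln(0.002) = 0.0124
Sum: 0.0496 + 0.3135 + 0.3627 + 0.3679 + 0.0124 = 1.106 nats.

1.106 nats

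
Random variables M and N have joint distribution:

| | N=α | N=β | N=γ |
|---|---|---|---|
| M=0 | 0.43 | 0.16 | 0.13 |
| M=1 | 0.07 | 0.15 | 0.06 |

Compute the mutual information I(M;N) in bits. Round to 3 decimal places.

Marginals: p(M) = (0.7200, 0.2800), p(N) = (0.5000, 0.3100, 0.1900).
I(M;N) = H(M) + H(N) − H(M,N).
H(M) = 0.8555, H(N) = 1.4790, H(M,N) = 2.2519.
I(M;N) = 0.8555 + 1.4790 − 2.2519 = 0.083 bits.

0.083 bits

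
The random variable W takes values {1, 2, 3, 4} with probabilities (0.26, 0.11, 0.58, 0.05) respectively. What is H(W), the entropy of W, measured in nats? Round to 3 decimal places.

H(W) = −Σ p·ln p.
  −(0.26)·ln(0.26) = 0.3502
  −(0.11)·ln(0.11) = 0.2428
  −(0.58)·ln(0.58) = 0.3159
  −(0.05)·ln(0.05) = 0.1498
Sum: 0.3502 + 0.2428 + 0.3159 + 0.1498 = 1.059 nats.

1.059 nats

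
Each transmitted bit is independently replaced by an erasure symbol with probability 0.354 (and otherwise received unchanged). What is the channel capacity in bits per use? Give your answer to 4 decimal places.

0.6460 bits

Binary erasure channel: capacity C = 1 − ε.
C = 1 − 0.354 = 0.6460 bits per channel use.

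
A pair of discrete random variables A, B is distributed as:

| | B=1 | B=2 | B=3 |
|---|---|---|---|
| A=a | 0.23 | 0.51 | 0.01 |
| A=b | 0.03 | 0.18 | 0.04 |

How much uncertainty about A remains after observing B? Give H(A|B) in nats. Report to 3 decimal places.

Marginals: p(A) = (0.7500, 0.2500), p(B) = (0.2600, 0.6900, 0.0500).
H(A|B) = Σ p(B) · H(A|B=·).
  B=1: p=0.2600, H(A|B=1) = 0.3576
  B=2: p=0.6900, H(A|B=2) = 0.5740
  B=3: p=0.0500, H(A|B=3) = 0.5004
Weighted sum = 0.514 nats.

0.514 nats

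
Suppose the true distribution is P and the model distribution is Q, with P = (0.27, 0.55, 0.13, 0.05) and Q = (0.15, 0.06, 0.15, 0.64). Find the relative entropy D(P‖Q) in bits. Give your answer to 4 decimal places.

D(P‖Q) = Σ p·log₂(p/q).
  0.27·log₂(0.27/0.15) = 0.22896
  0.55·log₂(0.55/0.06) = 1.75802
  0.13·log₂(0.13/0.15) = -0.02684
  0.05·log₂(0.05/0.64) = -0.18390
D(P‖Q) = 1.7762 bits.

1.7762 bits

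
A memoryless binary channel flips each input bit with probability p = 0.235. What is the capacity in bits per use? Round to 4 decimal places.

0.2134 bits

Binary symmetric channel: C = 1 − h₂(ε) where h₂ is the binary entropy function.
h₂(0.235) = −0.235·log₂0.235 − 0.765·log₂0.765 = 0.7866.
C = 1 − 0.7866 = 0.2134 bits per channel use.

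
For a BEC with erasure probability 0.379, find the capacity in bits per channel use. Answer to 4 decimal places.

Binary erasure channel: capacity C = 1 − ε.
C = 1 − 0.379 = 0.6210 bits per channel use.

0.6210 bits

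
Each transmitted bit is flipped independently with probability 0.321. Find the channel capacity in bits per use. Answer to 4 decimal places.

Binary symmetric channel: C = 1 − h₂(ε) where h₂ is the binary entropy function.
h₂(0.321) = −0.321·log₂0.321 − 0.679·log₂0.679 = 0.9055.
C = 1 − 0.9055 = 0.0945 bits per channel use.

0.0945 bits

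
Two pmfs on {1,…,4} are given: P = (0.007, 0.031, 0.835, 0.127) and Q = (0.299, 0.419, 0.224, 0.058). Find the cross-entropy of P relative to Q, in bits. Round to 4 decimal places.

2.3751 bits

H(P,Q) = −Σ p·log₂ q.
  −0.007·log₂(0.299) = 0.01219
  −0.031·log₂(0.419) = 0.03890
  −0.835·log₂(0.224) = 1.80229
  −0.127·log₂(0.058) = 0.52169
H(P,Q) = 2.3751 bits.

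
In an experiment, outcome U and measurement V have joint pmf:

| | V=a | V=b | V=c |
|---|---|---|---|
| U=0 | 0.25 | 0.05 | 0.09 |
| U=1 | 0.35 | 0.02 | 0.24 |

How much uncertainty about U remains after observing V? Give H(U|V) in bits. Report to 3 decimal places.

Marginals: p(U) = (0.3900, 0.6100), p(V) = (0.6000, 0.0700, 0.3300).
H(U|V) = Σ p(V) · H(U|V=·).
  V=a: p=0.6000, H(U|V=a) = 0.9799
  V=b: p=0.0700, H(U|V=b) = 0.8631
  V=c: p=0.3300, H(U|V=c) = 0.8454
Weighted sum = 0.927 bits.

0.927 bits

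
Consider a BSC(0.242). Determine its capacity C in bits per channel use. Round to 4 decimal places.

0.2016 bits

Binary symmetric channel: C = 1 − h₂(ε) where h₂ is the binary entropy function.
h₂(0.242) = −0.242·log₂0.242 − 0.758·log₂0.758 = 0.7984.
C = 1 − 0.7984 = 0.2016 bits per channel use.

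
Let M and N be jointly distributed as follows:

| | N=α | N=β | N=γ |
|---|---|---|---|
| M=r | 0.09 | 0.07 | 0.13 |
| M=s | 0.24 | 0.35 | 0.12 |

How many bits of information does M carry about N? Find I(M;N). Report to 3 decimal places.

0.067 bits

Marginals: p(M) = (0.2900, 0.7100), p(N) = (0.3300, 0.4200, 0.2500).
I(M;N) = Σ p(x,y)·log₂[p(x,y)/(p(x)p(y))].
  (r,α): 0.09·log₂(0.9404) = -0.0080
  (r,β): 0.07·log₂(0.5747) = -0.0559
  (r,γ): 0.13·log₂(1.7931) = 0.1095
  (s,α): 0.24·log₂(1.0243) = 0.0083
  (s,β): 0.35·log₂(1.1737) = 0.0809
  (s,γ): 0.12·log₂(0.6761) = -0.0678
Sum = 0.067 bits.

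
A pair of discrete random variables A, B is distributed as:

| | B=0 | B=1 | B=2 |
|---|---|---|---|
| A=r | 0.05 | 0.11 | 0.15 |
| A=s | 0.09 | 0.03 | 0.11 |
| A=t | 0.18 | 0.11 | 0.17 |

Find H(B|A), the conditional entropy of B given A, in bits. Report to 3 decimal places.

1.495 bits

Marginals: p(A) = (0.3100, 0.2300, 0.4600), p(B) = (0.3200, 0.2500, 0.4300).
H(B|A) = Σ p(A) · H(B|A=·).
  A=r: p=0.3100, H(B|A=r) = 1.4617
  A=s: p=0.2300, H(B|A=s) = 1.4219
  A=t: p=0.4600, H(B|A=t) = 1.5540
Weighted sum = 1.495 bits.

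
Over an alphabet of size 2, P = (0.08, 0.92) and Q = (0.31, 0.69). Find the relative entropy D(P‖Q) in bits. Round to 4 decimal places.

D(P‖Q) = Σ p·log₂(p/q).
  0.08·log₂(0.08/0.31) = -0.15634
  0.92·log₂(0.92/0.69) = 0.38183
D(P‖Q) = 0.2255 bits.

0.2255 bits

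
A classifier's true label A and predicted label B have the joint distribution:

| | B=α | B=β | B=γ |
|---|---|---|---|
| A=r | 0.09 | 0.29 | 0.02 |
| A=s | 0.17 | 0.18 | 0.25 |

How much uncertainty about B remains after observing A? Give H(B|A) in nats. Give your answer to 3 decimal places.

0.937 nats

Marginals: p(A) = (0.4000, 0.6000), p(B) = (0.2600, 0.4700, 0.2700).
H(B|A) = Σ p(A) · H(B|A=·).
  A=r: p=0.4000, H(B|A=r) = 0.7186
  A=s: p=0.6000, H(B|A=s) = 1.0833
Weighted sum = 0.937 nats.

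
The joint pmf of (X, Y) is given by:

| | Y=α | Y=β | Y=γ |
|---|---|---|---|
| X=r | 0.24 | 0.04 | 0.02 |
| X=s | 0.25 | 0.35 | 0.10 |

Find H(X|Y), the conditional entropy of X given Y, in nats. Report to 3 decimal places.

0.523 nats

Marginals: p(X) = (0.3000, 0.7000), p(Y) = (0.4900, 0.3900, 0.1200).
H(X|Y) = Σ p(Y) · H(X|Y=·).
  Y=α: p=0.4900, H(X|Y=α) = 0.6929
  Y=β: p=0.3900, H(X|Y=β) = 0.3307
  Y=γ: p=0.1200, H(X|Y=γ) = 0.4506
Weighted sum = 0.523 nats.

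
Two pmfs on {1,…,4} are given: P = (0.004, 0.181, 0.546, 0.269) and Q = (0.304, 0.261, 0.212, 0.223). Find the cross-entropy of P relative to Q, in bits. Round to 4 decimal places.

2.1619 bits

H(P,Q) = −Σ p·log₂ q.
  −0.004·log₂(0.304) = 0.00687
  −0.181·log₂(0.261) = 0.35076
  −0.546·log₂(0.212) = 1.22187
  −0.269·log₂(0.223) = 0.58235
H(P,Q) = 2.1619 bits.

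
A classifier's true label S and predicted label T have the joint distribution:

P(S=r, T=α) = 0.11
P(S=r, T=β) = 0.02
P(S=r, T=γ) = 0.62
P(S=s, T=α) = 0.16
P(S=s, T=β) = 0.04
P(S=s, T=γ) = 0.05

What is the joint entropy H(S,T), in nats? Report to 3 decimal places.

H(S,T) = −Σ p(x,y)·ln p(x,y) over all 6 cells.
  cell (r,α): −0.11·ln0.11 = 0.2428
  cell (r,β): −0.02·ln0.02 = 0.0782
  cell (r,γ): −0.62·ln0.62 = 0.2964
  cell (s,α): −0.16·ln0.16 = 0.2932
  cell (s,β): −0.04·ln0.04 = 0.1288
  cell (s,γ): −0.05·ln0.05 = 0.1498
Sum = 1.189 nats.

1.189 nats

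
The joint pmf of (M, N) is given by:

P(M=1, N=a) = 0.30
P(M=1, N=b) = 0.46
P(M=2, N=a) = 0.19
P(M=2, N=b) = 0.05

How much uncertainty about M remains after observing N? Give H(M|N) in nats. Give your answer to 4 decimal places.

0.4908 nats

Marginals: p(M) = (0.7600, 0.2400), p(N) = (0.4900, 0.5100).
H(M|N) = Σ p(N) · H(M|N=·).
  N=a: p=0.4900, H(M|N=a) = 0.6677
  N=b: p=0.5100, H(M|N=b) = 0.3208
Weighted sum = 0.4908 nats.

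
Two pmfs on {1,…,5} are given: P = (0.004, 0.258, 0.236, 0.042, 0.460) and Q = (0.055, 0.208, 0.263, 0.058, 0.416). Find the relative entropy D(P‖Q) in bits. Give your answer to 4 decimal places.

D(P‖Q) = Σ p·log₂(p/q).
  0.004·log₂(0.004/0.055) = -0.01513
  0.258·log₂(0.258/0.208) = 0.08018
  0.236·log₂(0.236/0.263) = -0.03688
  0.042·log₂(0.042/0.058) = -0.01956
  0.460·log₂(0.460/0.416) = 0.06672
D(P‖Q) = 0.0753 bits.

0.0753 bits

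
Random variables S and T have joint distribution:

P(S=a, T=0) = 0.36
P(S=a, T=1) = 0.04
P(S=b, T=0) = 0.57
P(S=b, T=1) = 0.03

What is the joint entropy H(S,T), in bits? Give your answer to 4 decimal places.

H(S,T) = −Σ p(x,y)·log₂ p(x,y) over all 4 cells.
  cell (a,0): −0.36·log₂0.36 = 0.53062
  cell (a,1): −0.04·log₂0.04 = 0.18575
  cell (b,0): −0.57·log₂0.57 = 0.46225
  cell (b,1): −0.03·log₂0.03 = 0.15177
Sum = 1.3304 bits.

1.3304 bits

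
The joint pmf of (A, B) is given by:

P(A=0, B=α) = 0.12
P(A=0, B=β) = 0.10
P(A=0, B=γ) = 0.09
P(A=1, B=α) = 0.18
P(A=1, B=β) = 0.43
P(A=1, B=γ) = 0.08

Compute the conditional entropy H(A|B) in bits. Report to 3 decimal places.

Marginals: p(A) = (0.3100, 0.6900), p(B) = (0.3000, 0.5300, 0.1700).
H(A|B) = Σ p(B) · H(A|B=·).
  B=α: p=0.3000, H(A|B=α) = 0.9710
  B=β: p=0.5300, H(A|B=β) = 0.6987
  B=γ: p=0.1700, H(A|B=γ) = 0.9975
Weighted sum = 0.831 bits.

0.831 bits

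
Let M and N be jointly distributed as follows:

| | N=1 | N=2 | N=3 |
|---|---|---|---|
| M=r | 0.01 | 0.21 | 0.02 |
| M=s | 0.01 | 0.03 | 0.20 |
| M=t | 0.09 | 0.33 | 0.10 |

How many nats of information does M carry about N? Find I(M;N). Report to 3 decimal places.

0.215 nats

Marginals: p(M) = (0.2400, 0.2400, 0.5200), p(N) = (0.1100, 0.5700, 0.3200).
I(M;N) = Σ p(x,y)·ln[p(x,y)/(p(x)p(y))].
  (r,1): 0.01·ln(0.3788) = -0.0097
  (r,2): 0.21·ln(1.5351) = 0.0900
  (r,3): 0.02·ln(0.2604) = -0.0269
  (s,1): 0.01·ln(0.3788) = -0.0097
  (s,2): 0.03·ln(0.2193) = -0.0455
  (s,3): 0.20·ln(2.6042) = 0.1914
  (t,1): 0.09·ln(1.5734) = 0.0408
  (t,2): 0.33·ln(1.1134) = 0.0354
  (t,3): 0.10·ln(0.6010) = -0.0509
Sum = 0.215 nats.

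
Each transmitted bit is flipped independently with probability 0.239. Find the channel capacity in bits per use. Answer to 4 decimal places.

0.2066 bits

Binary symmetric channel: C = 1 − h₂(ε) where h₂ is the binary entropy function.
h₂(0.239) = −0.239·log₂0.239 − 0.761·log₂0.761 = 0.7934.
C = 1 − 0.7934 = 0.2066 bits per channel use.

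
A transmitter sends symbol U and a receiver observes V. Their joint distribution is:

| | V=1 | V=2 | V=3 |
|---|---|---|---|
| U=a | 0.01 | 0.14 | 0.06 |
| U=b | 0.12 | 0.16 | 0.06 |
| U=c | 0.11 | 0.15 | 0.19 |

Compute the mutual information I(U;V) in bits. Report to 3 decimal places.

Marginals: p(U) = (0.2100, 0.3400, 0.4500), p(V) = (0.2400, 0.4500, 0.3100).
I(U;V) = H(U) + H(V) − H(U,V).
H(U) = 1.5204, H(V) = 1.5363, H(U,V) = 2.9568.
I(U;V) = 1.5204 + 1.5363 − 2.9568 = 0.100 bits.

0.100 bits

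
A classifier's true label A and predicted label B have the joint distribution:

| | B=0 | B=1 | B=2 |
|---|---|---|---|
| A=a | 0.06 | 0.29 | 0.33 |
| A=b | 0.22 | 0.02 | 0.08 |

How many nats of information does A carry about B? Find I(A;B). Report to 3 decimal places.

Marginals: p(A) = (0.6800, 0.3200), p(B) = (0.2800, 0.3100, 0.4100).
I(A;B) = H(A) + H(B) − H(A,B).
H(A) = 0.6269, H(B) = 1.0851, H(A,B) = 1.5071.
I(A;B) = 0.6269 + 1.0851 − 1.5071 = 0.205 nats.

0.205 nats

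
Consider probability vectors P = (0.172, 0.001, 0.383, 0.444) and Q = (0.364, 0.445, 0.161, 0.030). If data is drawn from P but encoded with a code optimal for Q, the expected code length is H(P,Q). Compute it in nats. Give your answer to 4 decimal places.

2.4310 nats

H(P,Q) = −Σ p·ln q.
  −0.172·ln(0.364) = 0.17382
  −0.001·ln(0.445) = 0.00081
  −0.383·ln(0.161) = 0.69949
  −0.444·ln(0.030) = 1.55691
H(P,Q) = 2.4310 nats.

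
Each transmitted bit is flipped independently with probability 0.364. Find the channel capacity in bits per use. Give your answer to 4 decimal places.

Binary symmetric channel: C = 1 − h₂(ε) where h₂ is the binary entropy function.
h₂(0.364) = −0.364·log₂0.364 − 0.636·log₂0.636 = 0.9460.
C = 1 − 0.9460 = 0.0540 bits per channel use.

0.0540 bits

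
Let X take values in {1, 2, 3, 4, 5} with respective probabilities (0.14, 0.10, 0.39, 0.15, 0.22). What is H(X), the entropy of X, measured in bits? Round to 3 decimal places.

2.150 bits

H(X) = −Σ p·log₂ p.
  −(0.14)·log₂(0.14) = 0.3971
  −(0.10)·log₂(0.10) = 0.3322
  −(0.39)·log₂(0.39) = 0.5298
  −(0.15)·log₂(0.15) = 0.4105
  −(0.22)·log₂(0.22) = 0.4806
Sum: 0.3971 + 0.3322 + 0.5298 + 0.4105 + 0.4806 = 2.150 bits.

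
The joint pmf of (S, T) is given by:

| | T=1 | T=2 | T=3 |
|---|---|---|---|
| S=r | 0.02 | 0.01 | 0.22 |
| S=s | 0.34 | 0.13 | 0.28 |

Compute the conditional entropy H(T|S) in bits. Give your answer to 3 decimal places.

1.275 bits

Marginals: p(S) = (0.2500, 0.7500), p(T) = (0.3600, 0.1400, 0.5000).
H(T|S) = Σ p(S) · H(T|S=·).
  S=r: p=0.2500, H(T|S=r) = 0.6396
  S=s: p=0.7500, H(T|S=s) = 1.4863
Weighted sum = 1.275 bits.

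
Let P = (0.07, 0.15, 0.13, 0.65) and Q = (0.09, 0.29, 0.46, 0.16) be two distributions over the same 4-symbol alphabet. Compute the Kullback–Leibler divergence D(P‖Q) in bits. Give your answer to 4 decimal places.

0.9095 bits

D(P‖Q) = Σ p·log₂(p/q).
  0.07·log₂(0.07/0.09) = -0.02538
  0.15·log₂(0.15/0.29) = -0.14266
  0.13·log₂(0.13/0.46) = -0.23701
  0.65·log₂(0.65/0.16) = 1.31454
D(P‖Q) = 0.9095 bits.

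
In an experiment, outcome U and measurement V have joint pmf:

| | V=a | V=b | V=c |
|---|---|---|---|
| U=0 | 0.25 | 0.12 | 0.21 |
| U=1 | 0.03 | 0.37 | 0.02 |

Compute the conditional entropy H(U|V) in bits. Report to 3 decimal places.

0.629 bits

Chain rule: H(U|V) = H(U,V) − H(V).
Marginals: p(U) = (0.5800, 0.4200), p(V) = (0.2800, 0.4900, 0.2300).
H(U,V) = 2.1353 bits; H(V) = 1.5062 bits.
H(U|V) = 2.1353 − 1.5062 = 0.629 bits.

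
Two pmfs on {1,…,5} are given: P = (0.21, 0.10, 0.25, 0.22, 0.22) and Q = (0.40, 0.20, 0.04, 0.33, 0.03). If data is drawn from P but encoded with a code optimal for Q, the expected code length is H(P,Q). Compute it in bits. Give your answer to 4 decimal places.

3.1356 bits

H(P,Q) = −Σ p·log₂ q.
  −0.21·log₂(0.40) = 0.27760
  −0.10·log₂(0.20) = 0.23219
  −0.25·log₂(0.04) = 1.16096
  −0.22·log₂(0.33) = 0.35188
  −0.22·log₂(0.03) = 1.11296
H(P,Q) = 3.1356 bits.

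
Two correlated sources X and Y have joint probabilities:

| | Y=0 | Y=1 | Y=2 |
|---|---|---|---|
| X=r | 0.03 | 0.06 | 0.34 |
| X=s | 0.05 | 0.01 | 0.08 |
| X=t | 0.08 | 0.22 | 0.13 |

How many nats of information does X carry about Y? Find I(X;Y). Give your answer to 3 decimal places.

Marginals: p(X) = (0.4300, 0.1400, 0.4300), p(Y) = (0.1600, 0.2900, 0.5500).
I(X;Y) = Σ p(x,y)·ln[p(x,y)/(p(x)p(y))].
  (r,0): 0.03·ln(0.4360) = -0.0249
  (r,1): 0.06·ln(0.4812) = -0.0439
  (r,2): 0.34·ln(1.4376) = 0.1234
  (s,0): 0.05·ln(2.2321) = 0.0401
  (s,1): 0.01·ln(0.2463) = -0.0140
  (s,2): 0.08·ln(1.0390) = 0.0031
  (t,0): 0.08·ln(1.1628) = 0.0121
  (t,1): 0.22·ln(1.7642) = 0.1249
  (t,2): 0.13·ln(0.5497) = -0.0778
Sum = 0.143 nats.

0.143 nats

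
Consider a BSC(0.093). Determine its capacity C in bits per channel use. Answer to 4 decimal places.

Binary symmetric channel: C = 1 − h₂(ε) where h₂ is the binary entropy function.
h₂(0.093) = −0.093·log₂0.093 − 0.907·log₂0.907 = 0.4464.
C = 1 − 0.4464 = 0.5536 bits per channel use.

0.5536 bits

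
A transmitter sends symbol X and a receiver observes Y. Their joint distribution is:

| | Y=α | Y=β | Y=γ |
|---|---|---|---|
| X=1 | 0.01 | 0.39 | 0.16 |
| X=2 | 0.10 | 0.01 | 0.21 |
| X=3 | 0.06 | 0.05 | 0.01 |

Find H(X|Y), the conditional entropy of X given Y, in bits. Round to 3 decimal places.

0.933 bits

Marginals: p(X) = (0.5600, 0.3200, 0.1200), p(Y) = (0.1700, 0.4500, 0.3800).
H(X|Y) = Σ p(Y) · H(X|Y=·).
  Y=α: p=0.1700, H(X|Y=α) = 1.2210
  Y=β: p=0.4500, H(X|Y=β) = 0.6532
  Y=γ: p=0.3800, H(X|Y=γ) = 1.1364
Weighted sum = 0.933 bits.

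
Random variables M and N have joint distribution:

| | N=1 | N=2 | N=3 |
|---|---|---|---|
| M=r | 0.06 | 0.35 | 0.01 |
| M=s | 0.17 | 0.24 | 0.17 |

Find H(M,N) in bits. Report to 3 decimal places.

H(M,N) = −Σ p(x,y)·log₂ p(x,y) over all 6 cells.
  cell (r,1): −0.06·log₂0.06 = 0.2435
  cell (r,2): −0.35·log₂0.35 = 0.5301
  cell (r,3): −0.01·log₂0.01 = 0.0664
  cell (s,1): −0.17·log₂0.17 = 0.4346
  cell (s,2): −0.24·log₂0.24 = 0.4941
  cell (s,3): −0.17·log₂0.17 = 0.4346
Sum = 2.203 bits.

2.203 bits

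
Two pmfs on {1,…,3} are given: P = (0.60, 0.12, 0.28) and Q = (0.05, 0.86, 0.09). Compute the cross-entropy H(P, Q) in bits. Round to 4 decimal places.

H(P,Q) = −Σ p·log₂ q.
  −0.60·log₂(0.05) = 2.59316
  −0.12·log₂(0.86) = 0.02611
  −0.28·log₂(0.09) = 0.97270
H(P,Q) = 3.5920 bits.

3.5920 bits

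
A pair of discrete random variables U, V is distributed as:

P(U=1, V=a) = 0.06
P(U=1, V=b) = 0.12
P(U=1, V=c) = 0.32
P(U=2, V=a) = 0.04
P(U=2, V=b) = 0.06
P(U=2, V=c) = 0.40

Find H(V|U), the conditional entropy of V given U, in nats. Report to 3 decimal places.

0.759 nats

Marginals: p(U) = (0.5000, 0.5000), p(V) = (0.1000, 0.1800, 0.7200).
H(V|U) = Σ p(U) · H(V|U=·).
  U=1: p=0.5000, H(V|U=1) = 0.8826
  U=2: p=0.5000, H(V|U=2) = 0.6350
Weighted sum = 0.759 nats.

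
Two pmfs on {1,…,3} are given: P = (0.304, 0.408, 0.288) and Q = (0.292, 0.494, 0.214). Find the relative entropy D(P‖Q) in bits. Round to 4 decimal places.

D(P‖Q) = Σ p·log₂(p/q).
  0.304·log₂(0.304/0.292) = 0.01766
  0.408·log₂(0.408/0.494) = -0.11258
  0.288·log₂(0.288/0.214) = 0.12340
D(P‖Q) = 0.0285 bits.

0.0285 bits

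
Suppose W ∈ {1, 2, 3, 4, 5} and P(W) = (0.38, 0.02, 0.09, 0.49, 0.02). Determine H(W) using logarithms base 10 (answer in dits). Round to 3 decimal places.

0.474 dits

H(W) = −Σ p·log₁₀ p.
  −(0.38)·log₁₀(0.38) = 0.1597
  −(0.02)·log₁₀(0.02) = 0.0340
  −(0.09)·log₁₀(0.09) = 0.0941
  −(0.49)·log₁₀(0.49) = 0.1518
  −(0.02)·log₁₀(0.02) = 0.0340
Sum: 0.1597 + 0.0340 + 0.0941 + 0.1518 + 0.0340 = 0.474 dits.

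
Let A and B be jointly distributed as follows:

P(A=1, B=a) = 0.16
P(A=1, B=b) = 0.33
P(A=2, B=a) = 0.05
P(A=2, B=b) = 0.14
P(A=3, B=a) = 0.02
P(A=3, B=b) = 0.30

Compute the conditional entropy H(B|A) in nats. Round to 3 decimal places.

Marginals: p(A) = (0.4900, 0.1900, 0.3200), p(B) = (0.2300, 0.7700).
H(B|A) = Σ p(A) · H(B|A=·).
  A=1: p=0.4900, H(B|A=1) = 0.6317
  A=2: p=0.1900, H(B|A=2) = 0.5763
  A=3: p=0.3200, H(B|A=3) = 0.2338
Weighted sum = 0.494 nats.

0.494 nats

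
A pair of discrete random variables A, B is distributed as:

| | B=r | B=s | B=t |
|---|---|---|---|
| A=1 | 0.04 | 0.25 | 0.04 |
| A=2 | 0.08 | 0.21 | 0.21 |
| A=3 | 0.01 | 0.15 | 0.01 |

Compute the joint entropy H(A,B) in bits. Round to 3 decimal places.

H(A,B) = −Σ p(x,y)·log₂ p(x,y) over all 9 cells.
  cell (1,r): −0.04·log₂0.04 = 0.1858
  cell (1,s): −0.25·log₂0.25 = 0.5000
  cell (1,t): −0.04·log₂0.04 = 0.1858
  cell (2,r): −0.08·log₂0.08 = 0.2915
  cell (2,s): −0.21·log₂0.21 = 0.4728
  cell (2,t): −0.21·log₂0.21 = 0.4728
  cell (3,r): −0.01·log₂0.01 = 0.0664
  cell (3,s): −0.15·log₂0.15 = 0.4105
  cell (3,t): −0.01·log₂0.01 = 0.0664
Sum = 2.652 bits.

2.652 bits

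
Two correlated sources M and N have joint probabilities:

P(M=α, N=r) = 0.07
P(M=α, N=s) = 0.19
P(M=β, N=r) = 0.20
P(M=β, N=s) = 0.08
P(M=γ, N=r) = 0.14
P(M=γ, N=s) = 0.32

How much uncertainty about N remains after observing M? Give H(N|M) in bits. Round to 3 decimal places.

Chain rule: H(N|M) = H(M,N) − H(M).
Marginals: p(M) = (0.2600, 0.2800, 0.4600), p(N) = (0.4100, 0.5900).
H(M,N) = 2.4028 bits; H(M) = 1.5348 bits.
H(N|M) = 2.4028 − 1.5348 = 0.868 bits.

0.868 bits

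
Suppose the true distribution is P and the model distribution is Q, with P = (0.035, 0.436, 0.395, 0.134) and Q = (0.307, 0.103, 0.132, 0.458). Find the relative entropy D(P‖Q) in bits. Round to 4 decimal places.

1.1850 bits

D(P‖Q) = Σ p·log₂(p/q).
  0.035·log₂(0.035/0.307) = -0.10965
  0.436·log₂(0.436/0.103) = 0.90761
  0.395·log₂(0.395/0.132) = 0.62462
  0.134·log₂(0.134/0.458) = -0.23760
D(P‖Q) = 1.1850 bits.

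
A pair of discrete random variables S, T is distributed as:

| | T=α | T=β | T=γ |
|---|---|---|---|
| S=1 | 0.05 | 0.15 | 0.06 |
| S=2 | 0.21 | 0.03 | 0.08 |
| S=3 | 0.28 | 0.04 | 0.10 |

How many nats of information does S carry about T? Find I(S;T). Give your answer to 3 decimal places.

0.134 nats

Marginals: p(S) = (0.2600, 0.3200, 0.4200), p(T) = (0.5400, 0.2200, 0.2400).
I(S;T) = H(S) + H(T) − H(S,T).
H(S) = 1.0792, H(T) = 1.0084, H(S,T) = 1.9536.
I(S;T) = 1.0792 + 1.0084 − 1.9536 = 0.134 nats.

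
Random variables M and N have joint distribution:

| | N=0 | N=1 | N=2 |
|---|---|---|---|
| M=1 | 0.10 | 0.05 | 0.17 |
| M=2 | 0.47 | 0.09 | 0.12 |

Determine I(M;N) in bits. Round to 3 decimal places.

0.107 bits

Marginals: p(M) = (0.3200, 0.6800), p(N) = (0.5700, 0.1400, 0.2900).
I(M;N) = H(M) + H(N) − H(M,N).
H(M) = 0.9044, H(N) = 1.3773, H(M,N) = 2.1746.
I(M;N) = 0.9044 + 1.3773 − 2.1746 = 0.107 bits.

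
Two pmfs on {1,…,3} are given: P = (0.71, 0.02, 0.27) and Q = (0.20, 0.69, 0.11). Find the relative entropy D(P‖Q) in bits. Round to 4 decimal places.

1.5454 bits

D(P‖Q) = Σ p·log₂(p/q).
  0.71·log₂(0.71/0.20) = 1.29775
  0.02·log₂(0.02/0.69) = -0.10217
  0.27·log₂(0.27/0.11) = 0.34977
D(P‖Q) = 1.5454 bits.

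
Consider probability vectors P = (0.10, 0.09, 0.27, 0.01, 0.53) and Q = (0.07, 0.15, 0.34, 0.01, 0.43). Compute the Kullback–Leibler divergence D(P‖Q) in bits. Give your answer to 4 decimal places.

D(P‖Q) = Σ p·log₂(p/q).
  0.10·log₂(0.10/0.07) = 0.05146
  0.09·log₂(0.09/0.15) = -0.06633
  0.27·log₂(0.27/0.34) = -0.08980
  0.01·log₂(0.01/0.01) = 0.00000
  0.53·log₂(0.53/0.43) = 0.15988
D(P‖Q) = 0.0552 bits.

0.0552 bits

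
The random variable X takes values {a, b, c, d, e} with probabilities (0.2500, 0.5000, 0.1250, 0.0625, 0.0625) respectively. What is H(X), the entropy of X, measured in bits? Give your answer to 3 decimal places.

1.875 bits

H(X) = −Σ p·log₂ p.
  −(0.2500)·log₂(0.2500) = 0.5000
  −(0.5000)·log₂(0.5000) = 0.5000
  −(0.1250)·log₂(0.1250) = 0.3750
  −(0.0625)·log₂(0.0625) = 0.2500
  −(0.0625)·log₂(0.0625) = 0.2500
Sum: 0.5000 + 0.5000 + 0.3750 + 0.2500 + 0.2500 = 1.875 bits.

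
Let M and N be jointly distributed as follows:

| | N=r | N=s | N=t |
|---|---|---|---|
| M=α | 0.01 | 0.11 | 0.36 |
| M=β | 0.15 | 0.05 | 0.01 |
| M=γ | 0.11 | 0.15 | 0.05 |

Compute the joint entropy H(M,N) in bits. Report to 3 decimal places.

H(M,N) = −Σ p(x,y)·log₂ p(x,y) over all 9 cells.
  cell (α,r): −0.01·log₂0.01 = 0.0664
  cell (α,s): −0.11·log₂0.11 = 0.3503
  cell (α,t): −0.36·log₂0.36 = 0.5306
  cell (β,r): −0.15·log₂0.15 = 0.4105
  cell (β,s): −0.05·log₂0.05 = 0.2161
  cell (β,t): −0.01·log₂0.01 = 0.0664
  cell (γ,r): −0.11·log₂0.11 = 0.3503
  cell (γ,s): −0.15·log₂0.15 = 0.4105
  cell (γ,t): −0.05·log₂0.05 = 0.2161
Sum = 2.617 bits.

2.617 bits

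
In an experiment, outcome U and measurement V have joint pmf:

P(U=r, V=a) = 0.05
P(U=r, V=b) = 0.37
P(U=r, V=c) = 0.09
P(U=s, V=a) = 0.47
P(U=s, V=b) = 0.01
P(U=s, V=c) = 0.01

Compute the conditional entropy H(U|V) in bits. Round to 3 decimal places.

0.351 bits

Marginals: p(U) = (0.5100, 0.4900), p(V) = (0.5200, 0.3800, 0.1000).
H(U|V) = Σ p(V) · H(U|V=·).
  V=a: p=0.5200, H(U|V=a) = 0.4567
  V=b: p=0.3800, H(U|V=b) = 0.1756
  V=c: p=0.1000, H(U|V=c) = 0.4690
Weighted sum = 0.351 bits.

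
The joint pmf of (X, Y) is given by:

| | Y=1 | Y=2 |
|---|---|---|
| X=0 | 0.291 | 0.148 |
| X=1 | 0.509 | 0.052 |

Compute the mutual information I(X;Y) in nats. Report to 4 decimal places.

Marginals: p(X) = (0.4390, 0.5610), p(Y) = (0.8000, 0.2000).
I(X;Y) = H(X) + H(Y) − H(X,Y).
H(X) = 0.6857, H(Y) = 0.5004, H(X,Y) = 1.1395.
I(X;Y) = 0.6857 + 0.5004 − 1.1395 = 0.0466 nats.

0.0466 nats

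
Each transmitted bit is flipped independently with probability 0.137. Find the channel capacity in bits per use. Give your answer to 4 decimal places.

Binary symmetric channel: C = 1 − h₂(ε) where h₂ is the binary entropy function.
h₂(0.137) = −0.137·log₂0.137 − 0.863·log₂0.863 = 0.5763.
C = 1 − 0.5763 = 0.4237 bits per channel use.

0.4237 bits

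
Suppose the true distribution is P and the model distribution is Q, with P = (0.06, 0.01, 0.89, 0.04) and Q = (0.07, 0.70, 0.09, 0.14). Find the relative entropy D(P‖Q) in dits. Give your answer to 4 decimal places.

0.8415 dits

D(P‖Q) = Σ p·log₁₀(p/q).
  0.06·log₁₀(0.06/0.07) = -0.00402
  0.01·log₁₀(0.01/0.70) = -0.01845
  0.89·log₁₀(0.89/0.09) = 0.88568
  0.04·log₁₀(0.04/0.14) = -0.02176
D(P‖Q) = 0.8415 dits.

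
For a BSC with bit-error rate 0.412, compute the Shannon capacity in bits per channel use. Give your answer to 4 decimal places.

0.0225 bits

Binary symmetric channel: C = 1 − h₂(ε) where h₂ is the binary entropy function.
h₂(0.412) = −0.412·log₂0.412 − 0.588·log₂0.588 = 0.9775.
C = 1 − 0.9775 = 0.0225 bits per channel use.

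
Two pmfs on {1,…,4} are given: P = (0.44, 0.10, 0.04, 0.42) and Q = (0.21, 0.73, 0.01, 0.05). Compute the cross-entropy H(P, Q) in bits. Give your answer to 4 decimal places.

H(P,Q) = −Σ p·log₂ q.
  −0.44·log₂(0.21) = 0.99068
  −0.10·log₂(0.73) = 0.04540
  −0.04·log₂(0.01) = 0.26575
  −0.42·log₂(0.05) = 1.81521
H(P,Q) = 3.1170 bits.

3.1170 bits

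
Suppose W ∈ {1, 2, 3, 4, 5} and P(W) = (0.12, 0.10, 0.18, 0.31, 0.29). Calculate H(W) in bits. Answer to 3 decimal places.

2.186 bits

H(W) = −Σ p·log₂ p.
  −(0.12)·log₂(0.12) = 0.3671
  −(0.10)·log₂(0.10) = 0.3322
  −(0.18)·log₂(0.18) = 0.4453
  −(0.31)·log₂(0.31) = 0.5238
  −(0.29)·log₂(0.29) = 0.5179
Sum: 0.3671 + 0.3322 + 0.4453 + 0.5238 + 0.5179 = 2.186 bits.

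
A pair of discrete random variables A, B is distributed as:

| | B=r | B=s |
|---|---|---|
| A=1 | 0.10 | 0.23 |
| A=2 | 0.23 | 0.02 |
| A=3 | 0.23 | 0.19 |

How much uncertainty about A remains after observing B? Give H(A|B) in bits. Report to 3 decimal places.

1.374 bits

Chain rule: H(A|B) = H(A,B) − H(B).
Marginals: p(A) = (0.3300, 0.2500, 0.4200), p(B) = (0.5600, 0.4400).
H(A,B) = 2.3633 bits; H(B) = 0.9896 bits.
H(A|B) = 2.3633 − 0.9896 = 1.374 bits.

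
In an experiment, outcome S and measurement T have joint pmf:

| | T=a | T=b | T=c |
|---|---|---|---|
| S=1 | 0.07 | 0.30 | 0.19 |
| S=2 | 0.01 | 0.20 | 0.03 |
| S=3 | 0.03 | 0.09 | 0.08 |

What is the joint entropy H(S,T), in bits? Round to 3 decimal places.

2.683 bits

H(S,T) = −Σ p(x,y)·log₂ p(x,y) over all 9 cells.
  cell (1,a): −0.07·log₂0.07 = 0.2686
  cell (1,b): −0.30·log₂0.30 = 0.5211
  cell (1,c): −0.19·log₂0.19 = 0.4552
  cell (2,a): −0.01·log₂0.01 = 0.0664
  cell (2,b): −0.20·log₂0.20 = 0.4644
  cell (2,c): −0.03·log₂0.03 = 0.1518
  cell (3,a): −0.03·log₂0.03 = 0.1518
  cell (3,b): −0.09·log₂0.09 = 0.3127
  cell (3,c): −0.08·log₂0.08 = 0.2915
Sum = 2.683 bits.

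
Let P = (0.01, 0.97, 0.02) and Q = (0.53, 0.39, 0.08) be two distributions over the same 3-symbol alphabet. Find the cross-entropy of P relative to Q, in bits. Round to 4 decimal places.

H(P,Q) = −Σ p·log₂ q.
  −0.01·log₂(0.53) = 0.00916
  −0.97·log₂(0.39) = 1.31770
  −0.02·log₂(0.08) = 0.07288
H(P,Q) = 1.3997 bits.

1.3997 bits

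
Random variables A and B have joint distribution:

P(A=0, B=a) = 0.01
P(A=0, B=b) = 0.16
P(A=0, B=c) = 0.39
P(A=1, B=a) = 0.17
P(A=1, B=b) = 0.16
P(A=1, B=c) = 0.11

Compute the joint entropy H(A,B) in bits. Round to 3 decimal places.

2.227 bits

H(A,B) = −Σ p(x,y)·log₂ p(x,y) over all 6 cells.
  cell (0,a): −0.01·log₂0.01 = 0.0664
  cell (0,b): −0.16·log₂0.16 = 0.4230
  cell (0,c): −0.39·log₂0.39 = 0.5298
  cell (1,a): −0.17·log₂0.17 = 0.4346
  cell (1,b): −0.16·log₂0.16 = 0.4230
  cell (1,c): −0.11·log₂0.11 = 0.3503
Sum = 2.227 bits.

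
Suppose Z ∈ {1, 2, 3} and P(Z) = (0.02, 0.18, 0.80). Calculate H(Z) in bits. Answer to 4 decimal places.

0.8157 bits

H(Z) = −Σ p·log₂ p.
  −(0.02)·log₂(0.02) = 0.11288
  −(0.18)·log₂(0.18) = 0.44531
  −(0.80)·log₂(0.80) = 0.25754
Sum: 0.11288 + 0.44531 + 0.25754 = 0.8157 bits.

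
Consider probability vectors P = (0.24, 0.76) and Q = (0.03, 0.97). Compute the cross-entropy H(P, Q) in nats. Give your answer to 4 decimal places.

0.8647 nats

H(P,Q) = −Σ p·ln q.
  −0.24·ln(0.03) = 0.84157
  −0.76·ln(0.97) = 0.02315
H(P,Q) = 0.8647 nats.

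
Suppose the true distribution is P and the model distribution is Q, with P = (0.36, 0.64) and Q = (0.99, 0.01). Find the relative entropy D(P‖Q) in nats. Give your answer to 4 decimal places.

D(P‖Q) = Σ p·ln(p/q).
  0.36·ln(0.36/0.99) = -0.36418
  0.64·ln(0.64/0.01) = 2.66169
D(P‖Q) = 2.2975 nats.

2.2975 nats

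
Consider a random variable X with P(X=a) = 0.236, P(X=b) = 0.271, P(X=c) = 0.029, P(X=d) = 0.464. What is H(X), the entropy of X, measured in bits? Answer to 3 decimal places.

1.664 bits

H(X) = −Σ p·log₂ p.
  −(0.236)·log₂(0.236) = 0.4916
  −(0.271)·log₂(0.271) = 0.5105
  −(0.029)·log₂(0.029) = 0.1481
  −(0.464)·log₂(0.464) = 0.5140
Sum: 0.4916 + 0.5105 + 0.1481 + 0.5140 = 1.664 bits.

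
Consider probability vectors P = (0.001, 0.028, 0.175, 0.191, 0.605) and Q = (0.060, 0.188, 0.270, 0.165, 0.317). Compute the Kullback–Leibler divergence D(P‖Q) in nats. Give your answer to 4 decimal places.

D(P‖Q) = Σ p·ln(p/q).
  0.001·ln(0.001/0.060) = -0.00409
  0.028·ln(0.028/0.188) = -0.05332
  0.175·ln(0.175/0.270) = -0.07589
  0.191·ln(0.191/0.165) = 0.02795
  0.605·ln(0.605/0.317) = 0.39103
D(P‖Q) = 0.2857 nats.

0.2857 nats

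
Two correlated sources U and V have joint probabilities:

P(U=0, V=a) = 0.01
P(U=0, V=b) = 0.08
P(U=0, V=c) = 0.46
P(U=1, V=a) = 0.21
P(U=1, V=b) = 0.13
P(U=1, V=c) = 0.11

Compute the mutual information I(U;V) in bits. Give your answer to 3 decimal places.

0.329 bits

Marginals: p(U) = (0.5500, 0.4500), p(V) = (0.2200, 0.2100, 0.5700).
I(U;V) = Σ p(x,y)·log₂[p(x,y)/(p(x)p(y))].
  (0,a): 0.01·log₂(0.0826) = -0.0360
  (0,b): 0.08·log₂(0.6926) = -0.0424
  (0,c): 0.46·log₂(1.4673) = 0.2545
  (1,a): 0.21·log₂(2.1212) = 0.2278
  (1,b): 0.13·log₂(1.3757) = 0.0598
  (1,c): 0.11·log₂(0.4288) = -0.1344
Sum = 0.329 bits.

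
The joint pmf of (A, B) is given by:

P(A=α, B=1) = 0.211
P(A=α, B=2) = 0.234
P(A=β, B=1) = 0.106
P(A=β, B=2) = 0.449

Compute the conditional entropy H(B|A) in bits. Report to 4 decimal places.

Chain rule: H(B|A) = H(A,B) − H(A).
Marginals: p(A) = (0.4450, 0.5550), p(B) = (0.3170, 0.6830).
H(A,B) = 1.8259 bits; H(A) = 0.9913 bits.
H(B|A) = 1.8259 − 0.9913 = 0.8346 bits.

0.8346 bits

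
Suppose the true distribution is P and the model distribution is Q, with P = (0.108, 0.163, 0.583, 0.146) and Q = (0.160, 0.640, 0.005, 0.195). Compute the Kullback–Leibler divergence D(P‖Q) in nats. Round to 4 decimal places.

2.4667 nats

D(P‖Q) = Σ p·ln(p/q).
  0.108·ln(0.108/0.160) = -0.04245
  0.163·ln(0.163/0.640) = -0.22294
  0.583·ln(0.583/0.005) = 2.77435
  0.146·ln(0.146/0.195) = -0.04225
D(P‖Q) = 2.4667 nats.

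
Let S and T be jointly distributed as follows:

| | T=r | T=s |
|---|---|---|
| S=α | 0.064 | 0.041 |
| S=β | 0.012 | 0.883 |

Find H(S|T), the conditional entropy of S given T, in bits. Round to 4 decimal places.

Marginals: p(S) = (0.1050, 0.8950), p(T) = (0.0760, 0.9240).
H(S|T) = Σ p(T) · H(S|T=·).
  T=r: p=0.0760, H(S|T=r) = 0.6292
  T=s: p=0.9240, H(S|T=s) = 0.2620
Weighted sum = 0.2899 bits.

0.2899 bits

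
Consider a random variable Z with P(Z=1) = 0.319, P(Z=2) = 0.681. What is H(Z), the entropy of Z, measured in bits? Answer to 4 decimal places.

0.9033 bits

H(Z) = −Σ p·log₂ p.
  −(0.319)·log₂(0.319) = 0.52583
  −(0.681)·log₂(0.681) = 0.37746
Sum: 0.52583 + 0.37746 = 0.9033 bits.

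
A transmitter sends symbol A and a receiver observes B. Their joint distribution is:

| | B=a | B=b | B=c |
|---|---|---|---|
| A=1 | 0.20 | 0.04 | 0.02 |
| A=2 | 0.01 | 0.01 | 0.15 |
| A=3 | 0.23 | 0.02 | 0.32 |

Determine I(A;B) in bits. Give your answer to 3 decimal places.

Marginals: p(A) = (0.2600, 0.1700, 0.5700), p(B) = (0.4400, 0.0700, 0.4900).
I(A;B) = Σ p(x,y)·log₂[p(x,y)/(p(x)p(y))].
  (1,a): 0.20·log₂(1.7483) = 0.1612
  (1,b): 0.04·log₂(2.1978) = 0.0454
  (1,c): 0.02·log₂(0.1570) = -0.0534
  (2,a): 0.01·log₂(0.1337) = -0.0290
  (2,b): 0.01·log₂(0.8403) = -0.0025
  (2,c): 0.15·log₂(1.8007) = 0.1273
  (3,a): 0.23·log₂(0.9171) = -0.0287
  (3,b): 0.02·log₂(0.5013) = -0.0199
  (3,c): 0.32·log₂(1.1457) = 0.0628
Sum = 0.263 bits.

0.263 bits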